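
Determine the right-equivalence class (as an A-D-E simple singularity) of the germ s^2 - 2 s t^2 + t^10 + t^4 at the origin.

The Hessian of f at 0 has rank 1. Corank 1: A-series; mu = 9 gives A_9.

A_9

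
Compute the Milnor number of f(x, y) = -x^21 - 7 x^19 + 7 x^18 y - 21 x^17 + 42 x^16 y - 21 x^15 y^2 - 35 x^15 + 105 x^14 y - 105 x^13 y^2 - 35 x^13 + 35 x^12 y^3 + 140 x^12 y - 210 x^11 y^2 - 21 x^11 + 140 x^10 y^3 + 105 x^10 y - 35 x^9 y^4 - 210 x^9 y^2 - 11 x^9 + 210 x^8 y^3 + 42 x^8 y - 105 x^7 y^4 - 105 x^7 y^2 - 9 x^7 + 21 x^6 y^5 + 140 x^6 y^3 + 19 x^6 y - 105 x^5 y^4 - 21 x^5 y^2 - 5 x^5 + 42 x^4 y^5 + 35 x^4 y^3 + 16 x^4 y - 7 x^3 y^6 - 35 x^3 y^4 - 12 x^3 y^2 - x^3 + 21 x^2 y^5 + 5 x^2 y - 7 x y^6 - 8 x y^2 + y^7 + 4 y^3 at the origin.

The Hessian of f at 0 is [[0, 0], [0, 0]] with rank 0, so corank 2. A Groebner basis of the Jacobian ideal J(f) in C{x,y} is {-263*x^2/1992 + x*y^3 + 1301*x*y/1992 - 775*y^2/996, -391*x^2/3984 + 1813*x*y/3984 + y^4 - 1031*y^2/1992, x^3 - 12*x*y^2 + 16*y^3, x^2*y - 4*x*y^2 + 4*y^3}; counting standard monomials gives mu = 8. Corank 2; j^3 = -(x - 2*y)^2*(x - y) has shape L^2 M (L != M), so D-series; mu = 8 gives D_8.

8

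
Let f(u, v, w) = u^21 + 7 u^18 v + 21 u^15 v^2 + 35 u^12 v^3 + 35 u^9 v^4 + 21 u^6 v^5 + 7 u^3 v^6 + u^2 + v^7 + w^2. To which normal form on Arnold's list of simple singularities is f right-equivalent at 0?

The Hessian of f at 0 is [[2, 0, 0], [0, 0, 0], [0, 0, 2]] with rank 2, so corank 1. A Groebner basis of the Jacobian ideal J(f) in C{u,v,w} is {v^6, u, w}; counting standard monomials gives mu = 6. Corank 1: A-series; mu = 6 gives A_6.

A_{6}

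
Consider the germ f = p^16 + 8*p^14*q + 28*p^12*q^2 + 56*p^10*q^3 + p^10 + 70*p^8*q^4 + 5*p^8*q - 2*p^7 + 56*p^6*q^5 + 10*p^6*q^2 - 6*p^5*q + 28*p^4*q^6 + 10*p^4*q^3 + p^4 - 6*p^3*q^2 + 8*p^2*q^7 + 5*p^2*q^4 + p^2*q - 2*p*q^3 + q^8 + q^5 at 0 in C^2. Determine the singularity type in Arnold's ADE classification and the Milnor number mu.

Type D_{9}, Milnor number mu = 9.

The Hessian of f at 0 has rank 0. Corank 2; j^3 = p^2*q has shape L^2 M (L != M), so D-series; mu = 9 gives D_9.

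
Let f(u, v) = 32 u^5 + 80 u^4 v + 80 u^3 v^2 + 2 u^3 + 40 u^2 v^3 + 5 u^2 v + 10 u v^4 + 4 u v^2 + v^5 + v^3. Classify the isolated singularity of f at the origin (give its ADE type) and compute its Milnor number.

Type D_{6}, Milnor number mu = 6.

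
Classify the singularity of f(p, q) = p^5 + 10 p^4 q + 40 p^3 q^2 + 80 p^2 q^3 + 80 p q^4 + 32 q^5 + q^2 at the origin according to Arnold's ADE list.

The Hessian of f at 0 has rank 1. Corank 1: A-series; mu = 4 gives A_4.

A_{4}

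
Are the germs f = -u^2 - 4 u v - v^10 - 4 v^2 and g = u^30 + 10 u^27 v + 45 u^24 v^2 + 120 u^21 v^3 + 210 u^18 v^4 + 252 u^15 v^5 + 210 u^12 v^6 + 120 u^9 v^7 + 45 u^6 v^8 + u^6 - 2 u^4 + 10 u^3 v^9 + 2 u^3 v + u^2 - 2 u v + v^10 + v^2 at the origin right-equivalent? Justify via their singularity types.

The Hessian of f at 0 has rank 1. Corank 1: A-series; mu = 9 gives A_9. The Hessian of g at 0 has rank 1. Corank 1: A-series; mu = 9 gives A_9. Both have type A_9, hence right-equivalent.

Yes.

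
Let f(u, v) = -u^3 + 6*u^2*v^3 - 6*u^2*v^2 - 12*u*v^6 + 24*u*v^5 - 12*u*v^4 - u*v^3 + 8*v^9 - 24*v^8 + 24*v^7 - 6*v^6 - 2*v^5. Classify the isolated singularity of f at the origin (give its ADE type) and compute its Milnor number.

The Hessian of f at 0 is [[0, 0], [0, 0]] with rank 0, so corank 2. A Groebner basis of the Jacobian ideal J(f) in C{u,v} is {-u^2/4 + v^4 - v^3/12, u^3, u^2*v + u^2/12 + v^3/36, u^2/2 + u*v^2 + v^3/6}; counting standard monomials gives mu = 7. Corank 2; j^3 = -u^3 is a perfect cube, so E-series; the 4-jet and mu = 7 give E_7.

Type E_7, Milnor number mu = 7.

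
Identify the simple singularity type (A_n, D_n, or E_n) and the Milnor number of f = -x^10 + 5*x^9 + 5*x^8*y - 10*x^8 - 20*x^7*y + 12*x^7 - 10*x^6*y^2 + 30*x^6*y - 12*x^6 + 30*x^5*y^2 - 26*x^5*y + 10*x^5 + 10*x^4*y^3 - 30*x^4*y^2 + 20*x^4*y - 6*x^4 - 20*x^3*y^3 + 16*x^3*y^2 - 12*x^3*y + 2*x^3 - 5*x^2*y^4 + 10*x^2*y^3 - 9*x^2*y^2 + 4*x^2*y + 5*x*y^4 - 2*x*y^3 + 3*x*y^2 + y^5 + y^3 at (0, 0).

The Hessian of f at 0 is [[0, 0], [0, 0]] with rank 0, so corank 2. A Groebner basis of the Jacobian ideal J(f) in C{x,y} is {y^3, x^2 - 3*y^2/2, x*y + 3*y^2/2}; counting standard monomials gives mu = 4. Corank 2; j^3 = (x + y)*(2*x^2 + 2*x*y + y^2) splits into three distinct lines over C (the quadratic factor has nonzero discriminant), so D_4.

Type D4, Milnor number mu = 4.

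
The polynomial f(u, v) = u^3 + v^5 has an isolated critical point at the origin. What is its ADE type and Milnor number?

Type E_{8}, Milnor number mu = 8.

The Hessian of f at 0 has rank 0. Corank 2; j^3 = u^3 is a perfect cube, so E-series; the 5-jet and mu = 8 give E_8.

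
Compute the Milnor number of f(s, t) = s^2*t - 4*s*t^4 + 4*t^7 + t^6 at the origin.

7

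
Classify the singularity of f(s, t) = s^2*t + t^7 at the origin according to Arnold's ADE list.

D8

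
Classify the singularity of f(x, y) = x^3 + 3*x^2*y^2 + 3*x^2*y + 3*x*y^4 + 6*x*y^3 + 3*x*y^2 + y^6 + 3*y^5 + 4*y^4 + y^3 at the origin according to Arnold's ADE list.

E_{6}

The Hessian of f at 0 has rank 0. Corank 2; j^3 = (x + y)^3 is a perfect cube, so E-series; the 4-jet and mu = 6 give E_6.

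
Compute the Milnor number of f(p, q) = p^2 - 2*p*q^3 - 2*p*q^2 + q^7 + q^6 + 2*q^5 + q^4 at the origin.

The Hessian of f at 0 is [[2, 0], [0, 0]] with rank 1, so corank 1. A Groebner basis of the Jacobian ideal J(f) in C{p,q} is {p^3, p^2*q - p^2/2 + p*q/2 - p/2 + q^2/2, -p^2/2 + p*q^2 - p*q/2 + p/2 - q^2/2, -p + q^3 + q^2}; counting standard monomials gives mu = 6. Corank 1: A-series; mu = 6 gives A_6.

6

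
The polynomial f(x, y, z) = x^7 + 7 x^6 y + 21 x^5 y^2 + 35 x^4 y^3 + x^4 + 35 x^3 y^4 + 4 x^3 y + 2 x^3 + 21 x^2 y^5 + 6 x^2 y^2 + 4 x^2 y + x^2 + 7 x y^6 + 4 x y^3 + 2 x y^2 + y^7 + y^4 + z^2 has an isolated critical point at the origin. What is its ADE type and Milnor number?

The Hessian of f at 0 has rank 2. Corank 1: A-series; mu = 6 gives A_6.

Type A_6, Milnor number mu = 6.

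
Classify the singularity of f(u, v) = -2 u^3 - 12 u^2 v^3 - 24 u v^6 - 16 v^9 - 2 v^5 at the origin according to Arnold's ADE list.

The Hessian of f at 0 has rank 0. Corank 2; j^3 = -2*u^3 is a perfect cube, so E-series; the 5-jet and mu = 8 give E_8.

E_8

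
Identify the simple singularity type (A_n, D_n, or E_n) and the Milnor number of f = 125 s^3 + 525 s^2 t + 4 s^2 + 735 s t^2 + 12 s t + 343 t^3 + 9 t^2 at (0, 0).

Type A_2, Milnor number mu = 2.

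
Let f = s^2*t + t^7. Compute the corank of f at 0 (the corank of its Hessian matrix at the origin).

2

Hessian at 0 has rank 0.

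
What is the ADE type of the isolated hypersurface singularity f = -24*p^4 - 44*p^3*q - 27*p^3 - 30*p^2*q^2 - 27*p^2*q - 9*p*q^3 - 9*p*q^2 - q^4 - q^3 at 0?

E_7

The Hessian of f at 0 has rank 0. Corank 2; j^3 = -(3*p + q)^3 is a perfect cube, so E-series; the 4-jet and mu = 7 give E_7.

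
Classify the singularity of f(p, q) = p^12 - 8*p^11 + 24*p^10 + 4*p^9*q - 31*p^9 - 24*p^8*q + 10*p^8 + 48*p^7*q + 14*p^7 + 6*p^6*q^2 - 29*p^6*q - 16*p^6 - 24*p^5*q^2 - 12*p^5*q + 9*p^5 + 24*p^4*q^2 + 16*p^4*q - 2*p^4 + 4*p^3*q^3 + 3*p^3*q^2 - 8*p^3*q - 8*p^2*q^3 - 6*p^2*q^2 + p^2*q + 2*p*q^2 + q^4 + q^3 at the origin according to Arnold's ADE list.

D_{5}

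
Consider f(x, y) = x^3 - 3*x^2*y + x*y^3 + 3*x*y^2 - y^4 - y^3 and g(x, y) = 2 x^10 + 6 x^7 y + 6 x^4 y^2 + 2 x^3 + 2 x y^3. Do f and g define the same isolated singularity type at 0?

The Hessian of f at 0 is [[0, 0], [0, 0]] with rank 0, so corank 2. A Groebner basis of the Jacobian ideal J(f) in C{x,y} is {x^3 - 3*x^2*y - 6*x^2 + 12*x*y - 6*y^2, 3*x^2 + x*y^2 - 6*x*y + 3*y^2, 3*x^2 - 6*x*y + y^3 + 3*y^2}; counting standard monomials gives mu = 7. Corank 2; j^3 = (x - y)^3 is a perfect cube, so E-series; the 4-jet and mu = 7 give E_7. The Hessian of g at 0 is [[0, 0], [0, 0]] with rank 0, so corank 2. A Groebner basis of the Jacobian ideal J(g) in C{x,y} is {x^3, x*y^2, 3*x^2 + y^3}; counting standard monomials gives mu = 7. Corank 2; j^3 = 2*x^3 is a perfect cube, so E-series; the 4-jet and mu = 7 give E_7. Both have type E_7, hence right-equivalent.

Yes.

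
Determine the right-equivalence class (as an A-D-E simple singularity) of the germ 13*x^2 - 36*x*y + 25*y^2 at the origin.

A_1

The Hessian of f at 0 is [[26, -36], [-36, 50]] with rank 2, so corank 0. A Groebner basis of the Jacobian ideal J(f) in C{x,y} is {x, y}; counting standard monomials gives mu = 1. Corank 0: nondegenerate Morse point, so A_1.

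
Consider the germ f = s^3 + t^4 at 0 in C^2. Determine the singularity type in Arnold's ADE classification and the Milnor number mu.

Type E_6, Milnor number mu = 6.

The Hessian of f at 0 has rank 0. Corank 2; j^3 = s^3 is a perfect cube, so E-series; the 4-jet and mu = 6 give E_6.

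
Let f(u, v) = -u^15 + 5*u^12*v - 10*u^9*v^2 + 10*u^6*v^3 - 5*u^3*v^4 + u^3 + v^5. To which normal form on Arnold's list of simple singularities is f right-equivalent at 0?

E_{8}

The Hessian of f at 0 is [[0, 0], [0, 0]] with rank 0, so corank 2. A Groebner basis of the Jacobian ideal J(f) in C{u,v} is {v^4, u^2}; counting standard monomials gives mu = 8. Corank 2; j^3 = u^3 is a perfect cube, so E-series; the 5-jet and mu = 8 give E_8.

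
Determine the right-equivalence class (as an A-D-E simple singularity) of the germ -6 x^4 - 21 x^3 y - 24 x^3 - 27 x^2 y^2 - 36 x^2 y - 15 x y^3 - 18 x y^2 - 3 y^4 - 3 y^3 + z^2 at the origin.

E_7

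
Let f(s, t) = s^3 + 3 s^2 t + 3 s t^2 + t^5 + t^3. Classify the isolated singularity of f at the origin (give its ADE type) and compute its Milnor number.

Type E_{8}, Milnor number mu = 8.

The Hessian of f at 0 has rank 0. Corank 2; j^3 = (s + t)^3 is a perfect cube, so E-series; the 5-jet and mu = 8 give E_8.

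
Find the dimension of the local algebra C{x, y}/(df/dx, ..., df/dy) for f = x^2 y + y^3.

4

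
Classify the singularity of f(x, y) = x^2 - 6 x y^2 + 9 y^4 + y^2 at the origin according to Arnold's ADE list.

A_1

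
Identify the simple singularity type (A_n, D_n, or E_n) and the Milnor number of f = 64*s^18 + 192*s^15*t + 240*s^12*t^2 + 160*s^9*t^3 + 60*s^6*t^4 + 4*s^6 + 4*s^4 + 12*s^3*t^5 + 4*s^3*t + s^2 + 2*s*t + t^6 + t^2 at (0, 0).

Type A5, Milnor number mu = 5.

The Hessian of f at 0 is [[2, 2], [2, 2]] with rank 1, so corank 1. A Groebner basis of the Jacobian ideal J(f) in C{s,t} is {s*t^2 + s/2 + t/2, -s/2 + t^3 - t/2, s^2 + 2*s*t + t^2}; counting standard monomials gives mu = 5. Corank 1: A-series; mu = 5 gives A_5.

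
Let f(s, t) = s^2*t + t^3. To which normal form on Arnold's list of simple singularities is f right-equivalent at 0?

The Hessian of f at 0 has rank 0. Corank 2; j^3 = t*(s^2 + t^2) splits into three distinct lines over C (the quadratic factor has nonzero discriminant), so D_4.

D_{4}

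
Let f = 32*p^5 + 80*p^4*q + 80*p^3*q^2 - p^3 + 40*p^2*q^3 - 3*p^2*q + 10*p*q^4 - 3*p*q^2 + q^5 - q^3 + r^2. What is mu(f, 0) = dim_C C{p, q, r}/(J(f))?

8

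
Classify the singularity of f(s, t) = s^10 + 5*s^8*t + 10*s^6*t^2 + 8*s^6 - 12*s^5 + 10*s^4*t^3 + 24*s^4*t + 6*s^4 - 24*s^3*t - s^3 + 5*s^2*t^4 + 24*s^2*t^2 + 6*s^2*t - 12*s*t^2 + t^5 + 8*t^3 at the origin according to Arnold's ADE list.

The Hessian of f at 0 is [[0, 0], [0, 0]] with rank 0, so corank 2. A Groebner basis of the Jacobian ideal J(f) in C{s,t} is {-s^2/128 + s*t^3 + s*t^2/8 + s*t/32 - t^3/4 - t^2/32, t^4, s^3 - 3*s^2/4 + 3*s*t - 8*t^3 - 3*t^2, s^2*t - s^2/8 - 2*s*t^2 + s*t/2 - t^2/2}; counting standard monomials gives mu = 8. Corank 2; j^3 = -(s - 2*t)^3 is a perfect cube, so E-series; the 5-jet and mu = 8 give E_8.

E_8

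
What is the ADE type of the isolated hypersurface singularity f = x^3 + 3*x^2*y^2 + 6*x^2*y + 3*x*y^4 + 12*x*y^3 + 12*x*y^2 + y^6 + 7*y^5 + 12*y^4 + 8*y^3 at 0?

The Hessian of f at 0 has rank 0. Corank 2; j^3 = (x + 2*y)^3 is a perfect cube, so E-series; the 5-jet and mu = 8 give E_8.

E_8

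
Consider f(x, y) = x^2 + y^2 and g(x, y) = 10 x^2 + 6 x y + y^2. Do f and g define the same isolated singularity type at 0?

Yes.

The Hessian of f at 0 has rank 2. Corank 0: nondegenerate Morse point, so A_1. The Hessian of g at 0 has rank 2. Corank 0: nondegenerate Morse point, so A_1. Both have type A_1, hence right-equivalent.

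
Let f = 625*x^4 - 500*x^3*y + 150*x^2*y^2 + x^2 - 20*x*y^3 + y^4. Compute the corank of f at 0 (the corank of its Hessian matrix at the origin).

1

The Hessian at 0 is [[2, 0], [0, 0]] of rank 1; hence corank 1.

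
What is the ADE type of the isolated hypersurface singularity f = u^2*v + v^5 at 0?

D_6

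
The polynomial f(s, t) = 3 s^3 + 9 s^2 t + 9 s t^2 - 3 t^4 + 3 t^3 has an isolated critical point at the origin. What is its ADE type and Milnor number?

Type E_6, Milnor number mu = 6.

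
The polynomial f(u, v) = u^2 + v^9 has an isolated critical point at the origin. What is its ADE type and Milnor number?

Type A8, Milnor number mu = 8.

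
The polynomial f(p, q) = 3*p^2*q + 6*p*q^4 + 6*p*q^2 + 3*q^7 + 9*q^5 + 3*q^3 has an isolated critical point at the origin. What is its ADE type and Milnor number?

Type D6, Milnor number mu = 6.

The Hessian of f at 0 has rank 0. Corank 2; j^3 = 3*q*(p + q)^2 has shape L^2 M (L != M), so D-series; mu = 6 gives D_6.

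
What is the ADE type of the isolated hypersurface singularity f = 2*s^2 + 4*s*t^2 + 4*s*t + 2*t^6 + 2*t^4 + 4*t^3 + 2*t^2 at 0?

The Hessian of f at 0 has rank 1. Corank 1: A-series; mu = 5 gives A_5.

A_{5}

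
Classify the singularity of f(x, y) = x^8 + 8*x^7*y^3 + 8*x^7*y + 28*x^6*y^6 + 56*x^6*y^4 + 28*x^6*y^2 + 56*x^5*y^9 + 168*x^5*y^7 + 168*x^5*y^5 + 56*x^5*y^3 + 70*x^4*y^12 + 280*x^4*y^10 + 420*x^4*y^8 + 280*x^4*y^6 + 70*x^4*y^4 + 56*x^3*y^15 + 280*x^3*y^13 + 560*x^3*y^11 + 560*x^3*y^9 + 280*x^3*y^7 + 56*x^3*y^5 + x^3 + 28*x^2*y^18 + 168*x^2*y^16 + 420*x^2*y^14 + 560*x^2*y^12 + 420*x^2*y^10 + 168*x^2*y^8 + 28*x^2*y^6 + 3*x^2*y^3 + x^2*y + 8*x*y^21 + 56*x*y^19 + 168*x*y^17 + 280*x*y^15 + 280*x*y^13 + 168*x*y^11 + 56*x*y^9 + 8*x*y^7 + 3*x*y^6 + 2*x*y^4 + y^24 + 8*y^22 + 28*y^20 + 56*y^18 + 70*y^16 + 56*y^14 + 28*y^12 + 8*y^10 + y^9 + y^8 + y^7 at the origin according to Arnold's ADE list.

D_{9}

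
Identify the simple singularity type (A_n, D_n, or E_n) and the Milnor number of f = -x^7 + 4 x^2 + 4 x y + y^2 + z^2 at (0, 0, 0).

The Hessian of f at 0 has rank 2. Corank 1: A-series; mu = 6 gives A_6.

Type A6, Milnor number mu = 6.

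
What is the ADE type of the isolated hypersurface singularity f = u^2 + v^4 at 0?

A3

The Hessian of f at 0 has rank 1. Corank 1: A-series; mu = 3 gives A_3.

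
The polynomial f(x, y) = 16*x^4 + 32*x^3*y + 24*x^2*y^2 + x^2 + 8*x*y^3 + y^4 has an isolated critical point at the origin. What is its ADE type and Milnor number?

The Hessian of f at 0 is [[2, 0], [0, 0]] with rank 1, so corank 1. A Groebner basis of the Jacobian ideal J(f) in C{x,y} is {y^3, x}; counting standard monomials gives mu = 3. Corank 1: A-series; mu = 3 gives A_3.

Type A_3, Milnor number mu = 3.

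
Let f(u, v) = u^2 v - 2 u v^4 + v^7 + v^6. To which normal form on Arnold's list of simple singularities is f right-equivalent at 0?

D7

The Hessian of f at 0 is [[0, 0], [0, 0]] with rank 0, so corank 2. A Groebner basis of the Jacobian ideal J(f) in C{u,v} is {-u*v + v^4, u^3, u^2*v, u^2/6 + u*v^2}; counting standard monomials gives mu = 7. Corank 2; j^3 = u^2*v has shape L^2 M (L != M), so D-series; mu = 7 gives D_7.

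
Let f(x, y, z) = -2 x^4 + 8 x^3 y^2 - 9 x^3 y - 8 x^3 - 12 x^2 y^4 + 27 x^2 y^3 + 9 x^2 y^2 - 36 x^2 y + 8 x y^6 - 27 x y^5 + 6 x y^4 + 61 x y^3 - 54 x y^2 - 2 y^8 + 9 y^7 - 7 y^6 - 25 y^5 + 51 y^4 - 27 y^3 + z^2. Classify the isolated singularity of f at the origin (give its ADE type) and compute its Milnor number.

Type E_{7}, Milnor number mu = 7.

The Hessian of f at 0 is [[0, 0, 0], [0, 0, 0], [0, 0, 2]] with rank 1, so corank 2. A Groebner basis of the Jacobian ideal J(f) in C{x,y,z} is {-256*x^2/277 - 768*x*y/277 + y^4 + 8*y^3/831 - 576*y^2/277, x^3 - 1788*x^2/277 - 5364*x*y/277 + 1907*y^3/554 - 4023*y^2/277, x^2*y + 2392*x^2/831 + 2392*x*y/277 - 5684*y^3/2493 + 1794*y^2/277, -800*x^2/831 + x*y^2 - 800*x*y/277 + 7529*y^3/4986 - 600*y^2/277, z}; counting standard monomials gives mu = 7. Corank 2; j^3 = -(2*x + 3*y)^3 is a perfect cube, so E-series; the 4-jet and mu = 7 give E_7.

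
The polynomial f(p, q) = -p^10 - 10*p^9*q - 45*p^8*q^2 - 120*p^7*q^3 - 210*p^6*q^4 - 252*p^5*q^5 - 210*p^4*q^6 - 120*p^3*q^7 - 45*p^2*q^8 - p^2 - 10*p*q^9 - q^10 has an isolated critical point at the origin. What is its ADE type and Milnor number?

The Hessian of f at 0 is [[-2, 0], [0, 0]] with rank 1, so corank 1. A Groebner basis of the Jacobian ideal J(f) in C{p,q} is {q^9, p}; counting standard monomials gives mu = 9. Corank 1: A-series; mu = 9 gives A_9.

Type A_{9}, Milnor number mu = 9.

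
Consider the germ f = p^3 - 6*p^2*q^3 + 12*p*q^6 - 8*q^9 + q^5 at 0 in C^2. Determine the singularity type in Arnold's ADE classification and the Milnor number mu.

The Hessian of f at 0 has rank 0. Corank 2; j^3 = p^3 is a perfect cube, so E-series; the 5-jet and mu = 8 give E_8.

Type E_8, Milnor number mu = 8.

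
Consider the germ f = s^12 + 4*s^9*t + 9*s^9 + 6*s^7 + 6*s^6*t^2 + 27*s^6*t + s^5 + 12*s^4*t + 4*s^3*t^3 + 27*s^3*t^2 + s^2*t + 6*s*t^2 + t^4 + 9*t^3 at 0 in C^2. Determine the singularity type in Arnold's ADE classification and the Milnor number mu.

Type D_{5}, Milnor number mu = 5.

The Hessian of f at 0 is [[0, 0], [0, 0]] with rank 0, so corank 2. A Groebner basis of the Jacobian ideal J(f) in C{s,t} is {s^3 - 27*s^2/4 + 243*t^2/4, s^2/4 + t^3 - 9*t^2/4, s*t + 3*t^2}; counting standard monomials gives mu = 5. Corank 2; j^3 = t*(s + 3*t)^2 has shape L^2 M (L != M), so D-series; mu = 5 gives D_5.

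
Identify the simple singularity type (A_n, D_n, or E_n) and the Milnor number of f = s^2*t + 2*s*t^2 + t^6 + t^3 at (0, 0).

The Hessian of f at 0 has rank 0. Corank 2; j^3 = t*(s + t)^2 has shape L^2 M (L != M), so D-series; mu = 7 gives D_7.

Type D_7, Milnor number mu = 7.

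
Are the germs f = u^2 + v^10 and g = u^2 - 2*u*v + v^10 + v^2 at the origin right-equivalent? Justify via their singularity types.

Yes.

The Hessian of f at 0 is [[2, 0], [0, 0]] with rank 1, so corank 1. A Groebner basis of the Jacobian ideal J(f) in C{u,v} is {v^9, u}; counting standard monomials gives mu = 9. Corank 1: A-series; mu = 9 gives A_9. The Hessian of g at 0 is [[2, -2], [-2, 2]] with rank 1, so corank 1. A Groebner basis of the Jacobian ideal J(g) in C{u,v} is {v^9, u - v}; counting standard monomials gives mu = 9. Corank 1: A-series; mu = 9 gives A_9. Both have type A_9, hence right-equivalent.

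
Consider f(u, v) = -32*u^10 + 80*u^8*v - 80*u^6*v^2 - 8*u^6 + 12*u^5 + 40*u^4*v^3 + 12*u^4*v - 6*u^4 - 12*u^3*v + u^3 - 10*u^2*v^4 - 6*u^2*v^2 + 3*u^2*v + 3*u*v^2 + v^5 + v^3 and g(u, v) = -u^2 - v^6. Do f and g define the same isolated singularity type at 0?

The Hessian of f at 0 has rank 0. Corank 2; j^3 = (u + v)^3 is a perfect cube, so E-series; the 5-jet and mu = 8 give E_8. The Hessian of g at 0 has rank 1. Corank 1: A-series; mu = 5 gives A_5. f is E_8 but g is A_5, hence not right-equivalent.

No.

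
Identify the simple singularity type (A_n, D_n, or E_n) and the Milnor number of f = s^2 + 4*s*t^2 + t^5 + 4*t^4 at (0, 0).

The Hessian of f at 0 has rank 1. Corank 1: A-series; mu = 4 gives A_4.

Type A_4, Milnor number mu = 4.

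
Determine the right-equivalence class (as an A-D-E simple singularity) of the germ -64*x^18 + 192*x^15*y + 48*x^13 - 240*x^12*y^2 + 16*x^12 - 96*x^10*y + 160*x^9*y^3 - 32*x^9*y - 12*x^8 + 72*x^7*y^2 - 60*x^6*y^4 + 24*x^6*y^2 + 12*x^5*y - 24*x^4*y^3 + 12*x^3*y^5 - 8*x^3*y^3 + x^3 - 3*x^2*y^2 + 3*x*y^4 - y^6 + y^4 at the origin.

E_{6}

The Hessian of f at 0 has rank 0. Corank 2; j^3 = x^3 is a perfect cube, so E-series; the 4-jet and mu = 6 give E_6.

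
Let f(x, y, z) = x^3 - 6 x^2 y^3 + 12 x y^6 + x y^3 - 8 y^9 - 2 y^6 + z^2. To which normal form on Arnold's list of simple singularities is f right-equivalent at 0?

The Hessian of f at 0 has rank 1. Corank 2; j^3 = x^3 is a perfect cube, so E-series; the 4-jet and mu = 7 give E_7.

E_7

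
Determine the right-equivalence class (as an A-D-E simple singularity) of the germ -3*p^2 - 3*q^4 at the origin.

A_{3}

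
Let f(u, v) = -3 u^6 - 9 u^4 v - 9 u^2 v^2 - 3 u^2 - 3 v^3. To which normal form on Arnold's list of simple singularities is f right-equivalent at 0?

The Hessian of f at 0 has rank 1. Corank 1: A-series; mu = 2 gives A_2.

A2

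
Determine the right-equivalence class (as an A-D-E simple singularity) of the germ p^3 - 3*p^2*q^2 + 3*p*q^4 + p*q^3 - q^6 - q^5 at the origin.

E_7

The Hessian of f at 0 is [[0, 0], [0, 0]] with rank 0, so corank 2. A Groebner basis of the Jacobian ideal J(f) in C{p,q} is {-p^2 + q^4 - q^3/3, p^3, p^2*q + p^2/3 + q^3/9, -p^2 + p*q^2 - q^3/3}; counting standard monomials gives mu = 7. Corank 2; j^3 = p^3 is a perfect cube, so E-series; the 4-jet and mu = 7 give E_7.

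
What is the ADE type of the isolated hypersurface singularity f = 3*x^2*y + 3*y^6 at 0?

D7

The Hessian of f at 0 is [[0, 0], [0, 0]] with rank 0, so corank 2. A Groebner basis of the Jacobian ideal J(f) in C{x,y} is {x^2/6 + y^5, x^3, x*y}; counting standard monomials gives mu = 7. Corank 2; j^3 = 3*x^2*y has shape L^2 M (L != M), so D-series; mu = 7 gives D_7.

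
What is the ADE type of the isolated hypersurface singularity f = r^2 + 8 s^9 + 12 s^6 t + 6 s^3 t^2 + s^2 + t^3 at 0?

A_{2}

The Hessian of f at 0 has rank 2. Corank 1: A-series; mu = 2 gives A_2.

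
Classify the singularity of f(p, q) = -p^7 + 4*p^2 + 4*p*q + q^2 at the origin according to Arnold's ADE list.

The Hessian of f at 0 has rank 1. Corank 1: A-series; mu = 6 gives A_6.

A_{6}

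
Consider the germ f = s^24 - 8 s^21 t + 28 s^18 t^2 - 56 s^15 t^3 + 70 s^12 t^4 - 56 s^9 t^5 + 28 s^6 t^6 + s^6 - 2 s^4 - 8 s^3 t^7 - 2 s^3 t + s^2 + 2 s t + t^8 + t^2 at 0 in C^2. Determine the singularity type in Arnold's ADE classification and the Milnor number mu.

Type A_{7}, Milnor number mu = 7.

The Hessian of f at 0 has rank 1. Corank 1: A-series; mu = 7 gives A_7.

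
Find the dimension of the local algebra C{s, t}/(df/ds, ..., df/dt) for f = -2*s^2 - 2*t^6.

The Hessian of f at 0 has rank 1. Corank 1: A-series; mu = 5 gives A_5.

5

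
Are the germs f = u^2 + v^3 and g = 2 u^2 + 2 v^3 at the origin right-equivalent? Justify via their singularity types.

Yes.

The Hessian of f at 0 is [[2, 0], [0, 0]] with rank 1, so corank 1. A Groebner basis of the Jacobian ideal J(f) in C{u,v} is {v^2, u}; counting standard monomials gives mu = 2. Corank 1: A-series; mu = 2 gives A_2. The Hessian of g at 0 is [[4, 0], [0, 0]] with rank 1, so corank 1. A Groebner basis of the Jacobian ideal J(g) in C{u,v} is {v^2, u}; counting standard monomials gives mu = 2. Corank 1: A-series; mu = 2 gives A_2. Both have type A_2, hence right-equivalent.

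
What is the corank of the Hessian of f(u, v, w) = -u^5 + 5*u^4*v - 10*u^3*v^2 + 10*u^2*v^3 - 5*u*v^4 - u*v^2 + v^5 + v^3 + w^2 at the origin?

2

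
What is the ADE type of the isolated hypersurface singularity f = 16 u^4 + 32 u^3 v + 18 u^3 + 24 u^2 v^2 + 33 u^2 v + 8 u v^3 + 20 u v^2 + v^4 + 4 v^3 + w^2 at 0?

The Hessian of f at 0 has rank 1. Corank 2; j^3 = (2*u + v)*(3*u + 2*v)^2 has shape L^2 M (L != M), so D-series; mu = 5 gives D_5.

D_5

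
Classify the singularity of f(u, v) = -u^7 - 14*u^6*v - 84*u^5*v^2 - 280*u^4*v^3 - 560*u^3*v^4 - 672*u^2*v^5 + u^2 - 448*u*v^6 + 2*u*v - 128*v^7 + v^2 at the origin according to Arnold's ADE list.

A_{6}

The Hessian of f at 0 has rank 1. Corank 1: A-series; mu = 6 gives A_6.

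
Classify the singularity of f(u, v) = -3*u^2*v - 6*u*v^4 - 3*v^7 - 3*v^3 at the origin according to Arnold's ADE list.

D4

The Hessian of f at 0 has rank 0. Corank 2; j^3 = -3*v*(u^2 + v^2) splits into three distinct lines over C (the quadratic factor has nonzero discriminant), so D_4.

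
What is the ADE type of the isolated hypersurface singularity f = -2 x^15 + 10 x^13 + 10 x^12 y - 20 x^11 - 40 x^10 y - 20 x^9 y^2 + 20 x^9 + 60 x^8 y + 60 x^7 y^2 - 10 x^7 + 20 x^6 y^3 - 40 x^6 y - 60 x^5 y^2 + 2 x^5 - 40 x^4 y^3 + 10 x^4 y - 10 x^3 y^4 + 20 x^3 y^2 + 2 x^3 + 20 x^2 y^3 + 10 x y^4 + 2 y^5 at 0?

E_8

The Hessian of f at 0 has rank 0. Corank 2; j^3 = 2*x^3 is a perfect cube, so E-series; the 5-jet and mu = 8 give E_8.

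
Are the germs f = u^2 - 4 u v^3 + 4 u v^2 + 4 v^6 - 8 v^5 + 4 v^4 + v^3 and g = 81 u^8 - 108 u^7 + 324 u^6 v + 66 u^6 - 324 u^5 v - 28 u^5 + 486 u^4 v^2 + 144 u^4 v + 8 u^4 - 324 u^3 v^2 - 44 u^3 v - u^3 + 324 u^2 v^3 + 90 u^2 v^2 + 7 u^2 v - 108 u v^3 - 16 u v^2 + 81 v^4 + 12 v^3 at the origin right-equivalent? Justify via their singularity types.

The Hessian of f at 0 is [[2, 0], [0, 0]] with rank 1, so corank 1. A Groebner basis of the Jacobian ideal J(f) in C{u,v} is {v^2, u}; counting standard monomials gives mu = 2. Corank 1: A-series; mu = 2 gives A_2. The Hessian of g at 0 is [[0, 0], [0, 0]] with rank 0, so corank 2. A Groebner basis of the Jacobian ideal J(g) in C{u,v} is {u*v^2 - u*v/2 + v^2, -u*v/4 + v^3 + v^2/2, u^2 - 3*u*v + 2*v^2}; counting standard monomials gives mu = 5. Corank 2; j^3 = -(u - 3*v)*(u - 2*v)^2 has shape L^2 M (L != M), so D-series; mu = 5 gives D_5. f is A_2 but g is D_5, hence not right-equivalent.

No.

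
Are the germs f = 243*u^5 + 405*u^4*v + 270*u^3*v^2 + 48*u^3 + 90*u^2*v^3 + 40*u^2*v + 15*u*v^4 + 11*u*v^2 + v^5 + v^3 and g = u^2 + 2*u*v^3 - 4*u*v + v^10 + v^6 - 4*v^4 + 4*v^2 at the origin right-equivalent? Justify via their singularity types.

The Hessian of f at 0 has rank 0. Corank 2; j^3 = (3*u + v)*(4*u + v)^2 has shape L^2 M (L != M), so D-series; mu = 6 gives D_6. The Hessian of g at 0 has rank 1. Corank 1: A-series; mu = 9 gives A_9. f is D_6 but g is A_9, hence not right-equivalent.

No.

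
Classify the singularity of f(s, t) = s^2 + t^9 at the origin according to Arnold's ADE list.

The Hessian of f at 0 has rank 1. Corank 1: A-series; mu = 8 gives A_8.

A_{8}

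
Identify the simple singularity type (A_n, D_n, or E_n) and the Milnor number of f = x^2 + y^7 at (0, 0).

Type A6, Milnor number mu = 6.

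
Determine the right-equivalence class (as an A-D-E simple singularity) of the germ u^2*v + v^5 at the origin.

D6

The Hessian of f at 0 has rank 0. Corank 2; j^3 = u^2*v has shape L^2 M (L != M), so D-series; mu = 6 gives D_6.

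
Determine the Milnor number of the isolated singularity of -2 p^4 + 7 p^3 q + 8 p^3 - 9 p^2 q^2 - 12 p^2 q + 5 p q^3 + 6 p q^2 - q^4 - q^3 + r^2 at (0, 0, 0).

The Hessian of f at 0 has rank 1. Corank 2; j^3 = (2*p - q)^3 is a perfect cube, so E-series; the 4-jet and mu = 7 give E_7.

7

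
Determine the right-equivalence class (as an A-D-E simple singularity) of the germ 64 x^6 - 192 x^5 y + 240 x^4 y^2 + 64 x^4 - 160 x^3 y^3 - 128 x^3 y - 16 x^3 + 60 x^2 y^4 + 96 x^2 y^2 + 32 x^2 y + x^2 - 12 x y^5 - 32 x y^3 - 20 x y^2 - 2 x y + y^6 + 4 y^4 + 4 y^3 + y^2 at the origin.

A5

The Hessian of f at 0 is [[2, -2], [-2, 2]] with rank 1, so corank 1. A Groebner basis of the Jacobian ideal J(f) in C{x,y} is {x*y^2 - 2*x*y + 3*x/16 + 13*y^2/8 - 3*y/16, -5*x*y/2 + x/4 + y^3 + 2*y^2 - y/4, x^2 - x*y - x/8 + y^2/4 + y/8}; counting standard monomials gives mu = 5. Corank 1: A-series; mu = 5 gives A_5.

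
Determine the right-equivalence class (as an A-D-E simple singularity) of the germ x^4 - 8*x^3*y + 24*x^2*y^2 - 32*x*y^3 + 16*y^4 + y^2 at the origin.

The Hessian of f at 0 is [[0, 0], [0, 2]] with rank 1, so corank 1. A Groebner basis of the Jacobian ideal J(f) in C{x,y} is {x^3, y}; counting standard monomials gives mu = 3. Corank 1: A-series; mu = 3 gives A_3.

A_3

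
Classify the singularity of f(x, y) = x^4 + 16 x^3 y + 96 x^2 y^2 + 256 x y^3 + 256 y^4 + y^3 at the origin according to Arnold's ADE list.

The Hessian of f at 0 has rank 0. Corank 2; j^3 = y^3 is a perfect cube, so E-series; the 4-jet and mu = 6 give E_6.

E_6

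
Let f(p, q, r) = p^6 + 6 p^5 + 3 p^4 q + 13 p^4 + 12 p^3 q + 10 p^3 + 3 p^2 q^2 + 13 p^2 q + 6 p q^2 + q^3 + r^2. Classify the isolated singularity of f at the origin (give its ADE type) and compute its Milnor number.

Type D_{4}, Milnor number mu = 4.

The Hessian of f at 0 has rank 1. Corank 2; j^3 = (2*p + q)*(5*p^2 + 4*p*q + q^2) splits into three distinct lines over C (the quadratic factor has nonzero discriminant), so D_4.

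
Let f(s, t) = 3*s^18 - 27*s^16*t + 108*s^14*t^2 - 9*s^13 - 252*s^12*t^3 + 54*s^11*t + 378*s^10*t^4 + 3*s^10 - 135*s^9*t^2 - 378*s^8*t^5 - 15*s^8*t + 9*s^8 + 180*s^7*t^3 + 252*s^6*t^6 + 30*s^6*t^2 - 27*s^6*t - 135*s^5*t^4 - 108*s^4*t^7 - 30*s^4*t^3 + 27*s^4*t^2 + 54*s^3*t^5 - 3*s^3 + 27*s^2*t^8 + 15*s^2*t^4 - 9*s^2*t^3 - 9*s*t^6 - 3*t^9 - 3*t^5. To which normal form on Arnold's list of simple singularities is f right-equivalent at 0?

E_8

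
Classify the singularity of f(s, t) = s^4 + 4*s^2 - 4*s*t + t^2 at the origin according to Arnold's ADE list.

A3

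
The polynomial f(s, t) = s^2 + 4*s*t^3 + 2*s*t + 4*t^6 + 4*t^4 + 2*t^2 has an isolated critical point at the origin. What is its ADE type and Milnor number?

Type A1, Milnor number mu = 1.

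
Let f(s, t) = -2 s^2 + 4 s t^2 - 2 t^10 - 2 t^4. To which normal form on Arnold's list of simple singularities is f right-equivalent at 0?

A9

The Hessian of f at 0 is [[-4, 0], [0, 0]] with rank 1, so corank 1. A Groebner basis of the Jacobian ideal J(f) in C{s,t} is {s^5, s^4*t, -s + t^2}; counting standard monomials gives mu = 9. Corank 1: A-series; mu = 9 gives A_9.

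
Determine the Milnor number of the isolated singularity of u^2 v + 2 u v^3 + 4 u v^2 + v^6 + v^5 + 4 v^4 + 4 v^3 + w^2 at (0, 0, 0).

7

The Hessian of f at 0 has rank 1. Corank 2; j^3 = v*(u + 2*v)^2 has shape L^2 M (L != M), so D-series; mu = 7 gives D_7.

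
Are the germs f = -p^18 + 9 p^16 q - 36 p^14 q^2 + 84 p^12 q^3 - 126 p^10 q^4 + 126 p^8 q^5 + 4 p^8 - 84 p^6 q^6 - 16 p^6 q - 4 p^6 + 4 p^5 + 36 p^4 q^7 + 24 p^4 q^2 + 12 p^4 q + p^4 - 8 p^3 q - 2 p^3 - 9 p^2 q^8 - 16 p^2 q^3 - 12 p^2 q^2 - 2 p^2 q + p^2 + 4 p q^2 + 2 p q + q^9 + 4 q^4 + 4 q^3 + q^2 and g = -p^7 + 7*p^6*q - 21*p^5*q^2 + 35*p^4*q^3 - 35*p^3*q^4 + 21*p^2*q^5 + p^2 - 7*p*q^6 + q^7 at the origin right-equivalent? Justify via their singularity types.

The Hessian of f at 0 is [[2, 2], [2, 2]] with rank 1, so corank 1. A Groebner basis of the Jacobian ideal J(f) in C{p,q} is {1777*p^2/5888 + p*q^3 + 135*p*q^2/184 + 605*p*q/736 - 143*p/5888 + 101*q^3/92 + 365*q^2/736 - 143*q/5888, -6767*p^2/16192 - 285*p*q^2/506 - 2003*p*q/2024 + 721*p/16192 + q^4 - 249*q^3/253 - 97*q^2/184 + 721*q/16192, p^3 - 775*p^2/1012 + 64*p*q^2/253 - 137*p*q/253 + 389*p/1012 - 16*q^3/253 + 14*q^2/23 + 389*q/1012, p^2*q + 507*p^2/2024 + 500*p*q^2/759 + 28*p*q/253 - 911*p/6072 + 128*q^3/759 - 20*q^2/69 - 911*q/6072}; counting standard monomials gives mu = 8. Corank 1: A-series; mu = 8 gives A_8. The Hessian of g at 0 is [[2, 0], [0, 0]] with rank 1, so corank 1. A Groebner basis of the Jacobian ideal J(g) in C{p,q} is {q^6, p}; counting standard monomials gives mu = 6. Corank 1: A-series; mu = 6 gives A_6. f is A_8 but g is A_6, hence not right-equivalent.

No.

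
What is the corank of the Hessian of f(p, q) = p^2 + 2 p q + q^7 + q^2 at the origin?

Hessian at 0 has rank 1.

1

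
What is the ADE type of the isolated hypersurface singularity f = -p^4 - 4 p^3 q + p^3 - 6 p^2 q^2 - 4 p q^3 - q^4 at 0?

E_{6}

The Hessian of f at 0 is [[0, 0], [0, 0]] with rank 0, so corank 2. A Groebner basis of the Jacobian ideal J(f) in C{p,q} is {q^4, p*q^2 + q^3/3, p^2}; counting standard monomials gives mu = 6. Corank 2; j^3 = p^3 is a perfect cube, so E-series; the 4-jet and mu = 6 give E_6.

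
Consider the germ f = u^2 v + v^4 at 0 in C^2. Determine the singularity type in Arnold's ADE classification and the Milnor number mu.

Type D5, Milnor number mu = 5.

The Hessian of f at 0 has rank 0. Corank 2; j^3 = u^2*v has shape L^2 M (L != M), so D-series; mu = 5 gives D_5.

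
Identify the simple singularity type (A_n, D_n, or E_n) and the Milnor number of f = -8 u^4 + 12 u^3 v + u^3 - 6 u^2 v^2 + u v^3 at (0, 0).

Type E_{7}, Milnor number mu = 7.

The Hessian of f at 0 has rank 0. Corank 2; j^3 = u^3 is a perfect cube, so E-series; the 4-jet and mu = 7 give E_7.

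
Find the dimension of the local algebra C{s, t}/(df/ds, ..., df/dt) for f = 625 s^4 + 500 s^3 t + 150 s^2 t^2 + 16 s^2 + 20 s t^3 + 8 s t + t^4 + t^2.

The Hessian of f at 0 has rank 1. Corank 1: A-series; mu = 3 gives A_3.

3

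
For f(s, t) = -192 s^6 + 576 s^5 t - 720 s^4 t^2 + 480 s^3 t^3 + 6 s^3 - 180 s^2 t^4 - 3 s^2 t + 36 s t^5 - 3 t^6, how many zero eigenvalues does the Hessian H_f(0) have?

2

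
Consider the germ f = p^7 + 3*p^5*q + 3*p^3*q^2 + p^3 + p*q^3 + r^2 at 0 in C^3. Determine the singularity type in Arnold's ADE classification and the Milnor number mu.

Type E7, Milnor number mu = 7.

The Hessian of f at 0 has rank 1. Corank 2; j^3 = p^3 is a perfect cube, so E-series; the 4-jet and mu = 7 give E_7.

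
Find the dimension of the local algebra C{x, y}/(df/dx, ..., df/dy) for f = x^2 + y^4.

The Hessian of f at 0 has rank 1. Corank 1: A-series; mu = 3 gives A_3.

3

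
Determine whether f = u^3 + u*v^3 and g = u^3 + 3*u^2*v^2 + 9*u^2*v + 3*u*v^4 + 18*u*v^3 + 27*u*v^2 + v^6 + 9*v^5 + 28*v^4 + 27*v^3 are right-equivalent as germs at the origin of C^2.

No.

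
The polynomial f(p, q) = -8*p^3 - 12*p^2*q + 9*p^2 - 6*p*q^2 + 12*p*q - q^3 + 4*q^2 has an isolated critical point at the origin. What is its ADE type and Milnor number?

Type A_{2}, Milnor number mu = 2.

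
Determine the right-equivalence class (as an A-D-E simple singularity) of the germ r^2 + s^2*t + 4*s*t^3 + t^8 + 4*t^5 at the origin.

D9

The Hessian of f at 0 has rank 1. Corank 2; j^3 = s^2*t has shape L^2 M (L != M), so D-series; mu = 9 gives D_9.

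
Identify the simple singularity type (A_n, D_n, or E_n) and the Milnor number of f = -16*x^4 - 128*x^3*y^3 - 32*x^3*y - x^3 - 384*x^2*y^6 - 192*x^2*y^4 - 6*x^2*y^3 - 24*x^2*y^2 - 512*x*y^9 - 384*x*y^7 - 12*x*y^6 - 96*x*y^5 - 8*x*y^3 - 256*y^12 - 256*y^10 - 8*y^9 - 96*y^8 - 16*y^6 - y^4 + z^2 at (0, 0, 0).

Type E6, Milnor number mu = 6.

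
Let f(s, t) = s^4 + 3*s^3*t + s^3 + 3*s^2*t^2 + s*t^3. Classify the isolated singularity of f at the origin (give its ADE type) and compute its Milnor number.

The Hessian of f at 0 has rank 0. Corank 2; j^3 = s^3 is a perfect cube, so E-series; the 4-jet and mu = 7 give E_7.

Type E_7, Milnor number mu = 7.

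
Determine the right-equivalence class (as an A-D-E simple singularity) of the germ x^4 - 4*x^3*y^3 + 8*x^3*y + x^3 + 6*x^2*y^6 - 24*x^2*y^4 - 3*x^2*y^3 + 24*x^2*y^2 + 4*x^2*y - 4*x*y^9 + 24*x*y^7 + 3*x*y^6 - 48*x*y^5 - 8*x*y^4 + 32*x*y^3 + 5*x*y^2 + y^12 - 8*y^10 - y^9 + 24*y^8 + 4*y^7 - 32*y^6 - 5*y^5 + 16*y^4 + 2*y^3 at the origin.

D_5

The Hessian of f at 0 is [[0, 0], [0, 0]] with rank 0, so corank 2. A Groebner basis of the Jacobian ideal J(f) in C{x,y} is {x*y^2 + x*y/4 + y^2/4, -x*y/4 + y^3 - y^2/4, x^2 + 3*x*y + 2*y^2}; counting standard monomials gives mu = 5. Corank 2; j^3 = (x + y)^2*(x + 2*y) has shape L^2 M (L != M), so D-series; mu = 5 gives D_5.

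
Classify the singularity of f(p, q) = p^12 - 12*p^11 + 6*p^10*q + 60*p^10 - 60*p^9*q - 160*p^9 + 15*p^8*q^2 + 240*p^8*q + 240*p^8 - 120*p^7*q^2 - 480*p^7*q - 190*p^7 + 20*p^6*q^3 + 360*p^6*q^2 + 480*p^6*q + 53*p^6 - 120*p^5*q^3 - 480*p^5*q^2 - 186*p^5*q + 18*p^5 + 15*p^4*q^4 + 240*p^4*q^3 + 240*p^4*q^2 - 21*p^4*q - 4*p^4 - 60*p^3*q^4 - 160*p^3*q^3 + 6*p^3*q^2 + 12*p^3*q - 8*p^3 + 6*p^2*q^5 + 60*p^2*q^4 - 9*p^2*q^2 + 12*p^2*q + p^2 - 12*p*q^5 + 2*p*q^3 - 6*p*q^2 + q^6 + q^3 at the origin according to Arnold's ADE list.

A_{2}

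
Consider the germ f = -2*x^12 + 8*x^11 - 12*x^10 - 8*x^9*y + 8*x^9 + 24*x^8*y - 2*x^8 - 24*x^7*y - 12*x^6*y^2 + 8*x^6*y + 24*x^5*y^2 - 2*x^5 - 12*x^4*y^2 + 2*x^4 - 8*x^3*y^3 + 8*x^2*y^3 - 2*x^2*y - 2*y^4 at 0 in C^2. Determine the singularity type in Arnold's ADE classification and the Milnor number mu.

Type D_{5}, Milnor number mu = 5.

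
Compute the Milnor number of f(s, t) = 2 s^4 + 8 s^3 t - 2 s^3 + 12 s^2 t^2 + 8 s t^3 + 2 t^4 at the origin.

The Hessian of f at 0 has rank 0. Corank 2; j^3 = -2*s^3 is a perfect cube, so E-series; the 4-jet and mu = 6 give E_6.

6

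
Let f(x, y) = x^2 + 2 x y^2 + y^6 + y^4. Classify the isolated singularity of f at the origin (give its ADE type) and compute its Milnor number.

Type A_5, Milnor number mu = 5.

The Hessian of f at 0 has rank 1. Corank 1: A-series; mu = 5 gives A_5.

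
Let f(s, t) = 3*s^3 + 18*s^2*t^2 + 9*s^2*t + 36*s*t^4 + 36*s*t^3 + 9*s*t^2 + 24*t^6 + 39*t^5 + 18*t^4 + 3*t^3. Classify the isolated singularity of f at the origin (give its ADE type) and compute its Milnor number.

Type E_8, Milnor number mu = 8.

The Hessian of f at 0 has rank 0. Corank 2; j^3 = 3*(s + t)^3 is a perfect cube, so E-series; the 5-jet and mu = 8 give E_8.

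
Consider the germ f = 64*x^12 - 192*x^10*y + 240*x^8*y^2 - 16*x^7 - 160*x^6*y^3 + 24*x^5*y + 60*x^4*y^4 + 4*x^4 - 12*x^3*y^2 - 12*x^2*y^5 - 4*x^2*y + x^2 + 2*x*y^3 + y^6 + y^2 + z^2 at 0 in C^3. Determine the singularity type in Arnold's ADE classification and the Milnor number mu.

Type A_1, Milnor number mu = 1.

The Hessian of f at 0 has rank 3. Corank 0: nondegenerate Morse point, so A_1.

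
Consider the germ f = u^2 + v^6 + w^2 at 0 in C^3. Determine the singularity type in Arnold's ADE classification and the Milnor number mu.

The Hessian of f at 0 has rank 2. Corank 1: A-series; mu = 5 gives A_5.

Type A_5, Milnor number mu = 5.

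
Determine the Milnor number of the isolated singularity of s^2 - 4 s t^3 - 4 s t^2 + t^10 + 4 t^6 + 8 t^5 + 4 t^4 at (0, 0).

9

The Hessian of f at 0 has rank 1. Corank 1: A-series; mu = 9 gives A_9.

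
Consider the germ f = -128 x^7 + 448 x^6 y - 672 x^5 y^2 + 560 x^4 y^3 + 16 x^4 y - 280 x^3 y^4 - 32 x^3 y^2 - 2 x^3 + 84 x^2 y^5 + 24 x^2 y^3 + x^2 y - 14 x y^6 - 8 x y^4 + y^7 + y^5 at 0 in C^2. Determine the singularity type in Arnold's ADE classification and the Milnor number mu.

The Hessian of f at 0 has rank 0. Corank 2; j^3 = -x^2*(2*x - y) has shape L^2 M (L != M), so D-series; mu = 6 gives D_6.

Type D6, Milnor number mu = 6.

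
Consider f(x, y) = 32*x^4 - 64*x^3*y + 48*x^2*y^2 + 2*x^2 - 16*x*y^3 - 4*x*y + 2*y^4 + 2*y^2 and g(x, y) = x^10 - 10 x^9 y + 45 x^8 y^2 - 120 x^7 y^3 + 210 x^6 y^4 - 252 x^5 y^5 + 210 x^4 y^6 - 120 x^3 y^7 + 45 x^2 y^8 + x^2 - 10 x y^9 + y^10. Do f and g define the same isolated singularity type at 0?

No.

The Hessian of f at 0 is [[4, -4], [-4, 4]] with rank 1, so corank 1. A Groebner basis of the Jacobian ideal J(f) in C{x,y} is {y^3, x - y}; counting standard monomials gives mu = 3. Corank 1: A-series; mu = 3 gives A_3. The Hessian of g at 0 is [[2, 0], [0, 0]] with rank 1, so corank 1. A Groebner basis of the Jacobian ideal J(g) in C{x,y} is {y^9, x}; counting standard monomials gives mu = 9. Corank 1: A-series; mu = 9 gives A_9. f is A_3 but g is A_9, hence not right-equivalent.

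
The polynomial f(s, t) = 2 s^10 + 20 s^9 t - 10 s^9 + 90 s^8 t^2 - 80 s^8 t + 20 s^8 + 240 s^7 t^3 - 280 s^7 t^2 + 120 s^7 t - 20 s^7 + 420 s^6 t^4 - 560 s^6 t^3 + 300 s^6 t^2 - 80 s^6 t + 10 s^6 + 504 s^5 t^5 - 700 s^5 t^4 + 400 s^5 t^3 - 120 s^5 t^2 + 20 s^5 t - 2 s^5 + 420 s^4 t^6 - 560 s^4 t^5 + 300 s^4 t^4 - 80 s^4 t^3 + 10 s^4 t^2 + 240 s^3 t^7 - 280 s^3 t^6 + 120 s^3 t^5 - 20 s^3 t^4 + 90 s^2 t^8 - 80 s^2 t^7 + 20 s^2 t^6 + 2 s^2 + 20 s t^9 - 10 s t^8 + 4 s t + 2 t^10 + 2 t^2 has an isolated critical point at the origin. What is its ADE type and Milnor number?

The Hessian of f at 0 is [[4, 4], [4, 4]] with rank 1, so corank 1. A Groebner basis of the Jacobian ideal J(f) in C{s,t} is {t^4, s + t}; counting standard monomials gives mu = 4. Corank 1: A-series; mu = 4 gives A_4.

Type A_{4}, Milnor number mu = 4.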